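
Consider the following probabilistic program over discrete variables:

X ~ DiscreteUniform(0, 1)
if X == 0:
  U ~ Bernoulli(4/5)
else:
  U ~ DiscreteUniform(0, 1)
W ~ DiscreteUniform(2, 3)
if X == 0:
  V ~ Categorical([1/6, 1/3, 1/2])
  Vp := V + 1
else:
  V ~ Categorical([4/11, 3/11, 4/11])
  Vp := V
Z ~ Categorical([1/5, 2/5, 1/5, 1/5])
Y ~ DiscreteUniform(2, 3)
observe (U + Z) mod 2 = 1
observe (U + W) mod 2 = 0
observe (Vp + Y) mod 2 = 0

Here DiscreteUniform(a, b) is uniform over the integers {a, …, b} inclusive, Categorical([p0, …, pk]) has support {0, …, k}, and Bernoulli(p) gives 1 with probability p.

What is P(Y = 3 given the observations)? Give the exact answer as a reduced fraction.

P(Y = 3 | obs) = 709/1551

Enumerate traces; 24 have nonzero weight after conditioning:
  (X=0, U=0, W=2, V=0, Z=1, Y=3) weight 1/600
  (X=0, U=0, W=2, V=0, Z=3, Y=3) weight 1/1200
  (X=0, U=0, W=2, V=1, Z=1, Y=2) weight 1/300
  (X=0, U=0, W=2, V=1, Z=3, Y=2) weight 1/600
  (X=0, U=0, W=2, V=2, Z=1, Y=3) weight 1/200
  (X=0, U=0, W=2, V=2, Z=3, Y=3) weight 1/400
  (X=0, U=1, W=3, V=0, Z=0, Y=3) weight 1/300
  (X=0, U=1, W=3, V=0, Z=2, Y=3) weight 1/300
  … 16 more
Group by Y:
  weight(Y=2) = 421/6600
  weight(Y=3) = 709/13200
Total weight = 421/6600 + 709/13200 = 47/400
P(Y=2 | obs) = 421/6600 / 47/400 = 842/1551
P(Y=3 | obs) = 709/13200 / 47/400 = 709/1551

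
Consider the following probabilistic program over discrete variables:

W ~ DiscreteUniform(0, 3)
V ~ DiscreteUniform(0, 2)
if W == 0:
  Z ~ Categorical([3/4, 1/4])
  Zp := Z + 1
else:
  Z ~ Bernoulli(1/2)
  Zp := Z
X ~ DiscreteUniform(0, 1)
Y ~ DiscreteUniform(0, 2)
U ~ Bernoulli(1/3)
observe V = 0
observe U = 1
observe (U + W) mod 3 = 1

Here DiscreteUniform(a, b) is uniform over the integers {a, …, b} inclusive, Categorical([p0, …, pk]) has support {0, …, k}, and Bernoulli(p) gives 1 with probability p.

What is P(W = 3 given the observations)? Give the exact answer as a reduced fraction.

Enumerate traces; 24 have nonzero weight after conditioning:
  (W=0, V=0, Z=0, X=0, Y=0, U=1) weight 1/288
  (W=0, V=0, Z=0, X=0, Y=1, U=1) weight 1/288
  (W=0, V=0, Z=0, X=0, Y=2, U=1) weight 1/288
  (W=0, V=0, Z=0, X=1, Y=0, U=1) weight 1/288
  (W=0, V=0, Z=0, X=1, Y=1, U=1) weight 1/288
  (W=0, V=0, Z=0, X=1, Y=2, U=1) weight 1/288
  (W=0, V=0, Z=1, X=0, Y=0, U=1) weight 1/864
  (W=0, V=0, Z=1, X=0, Y=1, U=1) weight 1/864
  (W=3, V=0, Z=0, X=0, Y=0, U=1) weight 1/432
  … 15 more
Group by W:
  weight(W=0) = 1/36
  weight(W=3) = 1/36
Total weight = 1/36 + 1/36 = 1/18
P(W=0 | obs) = 1/36 / 1/18 = 1/2
P(W=3 | obs) = 1/36 / 1/18 = 1/2

P(W = 3 | obs) = 1/2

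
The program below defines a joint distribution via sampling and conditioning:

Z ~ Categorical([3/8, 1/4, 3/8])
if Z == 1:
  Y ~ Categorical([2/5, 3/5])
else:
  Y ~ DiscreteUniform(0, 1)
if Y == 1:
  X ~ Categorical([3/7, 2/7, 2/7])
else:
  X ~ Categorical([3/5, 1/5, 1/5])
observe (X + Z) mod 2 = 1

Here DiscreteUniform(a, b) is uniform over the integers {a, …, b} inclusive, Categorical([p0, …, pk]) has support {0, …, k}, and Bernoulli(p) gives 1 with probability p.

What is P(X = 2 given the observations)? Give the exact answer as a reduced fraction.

P(X = 2 | obs) = 8/47

Enumerate traces; 8 have nonzero weight after conditioning:
  (Z=0, Y=0, X=1) weight 3/80
  (Z=0, Y=1, X=1) weight 3/56
  (Z=1, Y=0, X=0) weight 3/50
  (Z=1, Y=0, X=2) weight 1/50
  (Z=1, Y=1, X=0) weight 9/140
  (Z=1, Y=1, X=2) weight 3/70
  (Z=2, Y=0, X=1) weight 3/80
  (Z=2, Y=1, X=1) weight 3/56
Group by X:
  weight(X=0) = 87/700
  weight(X=1) = 51/280
  weight(X=2) = 11/175
Total weight = 87/700 + 51/280 + 11/175 = 517/1400
P(X=0 | obs) = 87/700 / 517/1400 = 174/517
P(X=1 | obs) = 51/280 / 517/1400 = 255/517
P(X=2 | obs) = 11/175 / 517/1400 = 8/47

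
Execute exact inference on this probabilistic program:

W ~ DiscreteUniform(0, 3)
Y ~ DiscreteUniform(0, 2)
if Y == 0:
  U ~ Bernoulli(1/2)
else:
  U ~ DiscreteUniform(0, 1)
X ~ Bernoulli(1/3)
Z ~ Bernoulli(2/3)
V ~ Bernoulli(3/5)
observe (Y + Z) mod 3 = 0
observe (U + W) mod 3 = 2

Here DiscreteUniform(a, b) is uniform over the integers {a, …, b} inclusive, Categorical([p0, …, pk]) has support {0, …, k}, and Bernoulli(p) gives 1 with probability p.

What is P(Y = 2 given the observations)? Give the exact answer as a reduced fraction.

P(Y = 2 | obs) = 2/3

Enumerate traces; 16 have nonzero weight after conditioning:
  (W=1, Y=0, U=1, X=0, Z=0, V=0) weight 1/270
  (W=1, Y=0, U=1, X=0, Z=0, V=1) weight 1/180
  (W=1, Y=0, U=1, X=1, Z=0, V=0) weight 1/540
  (W=1, Y=0, U=1, X=1, Z=0, V=1) weight 1/360
  (W=1, Y=2, U=1, X=0, Z=1, V=0) weight 1/135
  (W=1, Y=2, U=1, X=0, Z=1, V=1) weight 1/90
  (W=1, Y=2, U=1, X=1, Z=1, V=0) weight 1/270
  (W=1, Y=2, U=1, X=1, Z=1, V=1) weight 1/180
  … 8 more
Group by Y:
  weight(Y=0) = 1/36
  weight(Y=2) = 1/18
Total weight = 1/36 + 1/18 = 1/12
P(Y=0 | obs) = 1/36 / 1/12 = 1/3
P(Y=2 | obs) = 1/18 / 1/12 = 2/3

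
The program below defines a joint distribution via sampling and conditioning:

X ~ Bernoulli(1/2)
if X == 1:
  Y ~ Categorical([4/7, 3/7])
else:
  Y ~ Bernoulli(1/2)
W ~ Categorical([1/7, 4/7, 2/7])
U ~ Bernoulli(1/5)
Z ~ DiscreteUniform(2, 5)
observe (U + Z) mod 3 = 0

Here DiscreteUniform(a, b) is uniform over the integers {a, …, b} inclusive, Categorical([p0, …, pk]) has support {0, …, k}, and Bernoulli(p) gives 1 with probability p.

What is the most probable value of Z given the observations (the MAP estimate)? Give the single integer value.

argmax_v P(Z = v | obs) = 3

Enumerate traces; 36 have nonzero weight after conditioning:
  (X=0, Y=0, W=0, U=0, Z=3) weight 1/140
  (X=0, Y=0, W=0, U=1, Z=2) weight 1/560
  (X=0, Y=0, W=0, U=1, Z=5) weight 1/560
  (X=0, Y=0, W=1, U=0, Z=3) weight 1/35
  (X=0, Y=0, W=1, U=1, Z=2) weight 1/140
  (X=0, Y=0, W=1, U=1, Z=5) weight 1/140
  (X=0, Y=0, W=2, U=0, Z=3) weight 1/70
  (X=0, Y=0, W=2, U=1, Z=2) weight 1/280
  … 28 more
Group by Z:
  weight(Z=2) = 1/20
  weight(Z=3) = 1/5
  weight(Z=5) = 1/20
Total weight = 1/20 + 1/5 + 1/20 = 3/10
P(Z=2 | obs) = 1/20 / 3/10 = 1/6
P(Z=3 | obs) = 1/5 / 3/10 = 2/3
P(Z=5 | obs) = 1/20 / 3/10 = 1/6
argmax = 3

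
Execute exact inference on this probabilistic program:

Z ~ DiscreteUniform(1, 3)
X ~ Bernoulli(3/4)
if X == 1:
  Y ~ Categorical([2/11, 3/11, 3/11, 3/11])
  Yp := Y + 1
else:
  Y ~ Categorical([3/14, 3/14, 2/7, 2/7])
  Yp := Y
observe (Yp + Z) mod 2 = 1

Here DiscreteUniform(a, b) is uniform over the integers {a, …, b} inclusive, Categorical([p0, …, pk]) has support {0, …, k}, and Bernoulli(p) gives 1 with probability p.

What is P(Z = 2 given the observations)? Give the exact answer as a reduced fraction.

P(Z = 2 | obs) = 41/135

Enumerate traces; 12 have nonzero weight after conditioning:
  (Z=1, X=0, Y=0) weight 1/56
  (Z=1, X=0, Y=2) weight 1/42
  (Z=1, X=1, Y=1) weight 3/44
  (Z=1, X=1, Y=3) weight 3/44
  (Z=2, X=0, Y=1) weight 1/56
  (Z=2, X=0, Y=3) weight 1/42
  (Z=2, X=1, Y=0) weight 1/22
  (Z=2, X=1, Y=2) weight 3/44
  (Z=3, X=0, Y=0) weight 1/56
  … 3 more
Group by Z:
  weight(Z=1) = 47/264
  weight(Z=2) = 41/264
  weight(Z=3) = 47/264
Total weight = 47/264 + 41/264 + 47/264 = 45/88
P(Z=1 | obs) = 47/264 / 45/88 = 47/135
P(Z=2 | obs) = 41/264 / 45/88 = 41/135
P(Z=3 | obs) = 47/264 / 45/88 = 47/135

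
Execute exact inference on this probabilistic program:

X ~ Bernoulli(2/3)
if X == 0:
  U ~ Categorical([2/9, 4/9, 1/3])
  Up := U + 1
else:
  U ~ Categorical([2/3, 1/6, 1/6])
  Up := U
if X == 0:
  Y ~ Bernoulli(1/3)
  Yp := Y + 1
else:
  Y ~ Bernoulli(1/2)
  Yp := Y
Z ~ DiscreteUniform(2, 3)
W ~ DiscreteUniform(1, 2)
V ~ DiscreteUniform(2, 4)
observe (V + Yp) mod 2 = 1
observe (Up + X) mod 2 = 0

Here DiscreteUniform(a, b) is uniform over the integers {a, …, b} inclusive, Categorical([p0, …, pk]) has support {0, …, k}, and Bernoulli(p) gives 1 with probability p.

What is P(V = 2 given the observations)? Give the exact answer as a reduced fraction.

Enumerate traces; 24 have nonzero weight after conditioning:
  (X=0, U=1, Y=0, Z=2, W=1, V=2) weight 2/243
  (X=0, U=1, Y=0, Z=2, W=1, V=4) weight 2/243
  (X=0, U=1, Y=0, Z=2, W=2, V=2) weight 2/243
  (X=0, U=1, Y=0, Z=2, W=2, V=4) weight 2/243
  (X=0, U=1, Y=0, Z=3, W=1, V=2) weight 2/243
  (X=0, U=1, Y=0, Z=3, W=1, V=4) weight 2/243
  (X=0, U=1, Y=0, Z=3, W=2, V=2) weight 2/243
  (X=0, U=1, Y=0, Z=3, W=2, V=4) weight 2/243
  (X=0, U=1, Y=1, Z=2, W=1, V=3) weight 1/243
  … 15 more
Group by V:
  weight(V=2) = 25/486
  weight(V=3) = 17/486
  weight(V=4) = 25/486
Total weight = 25/486 + 17/486 + 25/486 = 67/486
P(V=2 | obs) = 25/486 / 67/486 = 25/67
P(V=3 | obs) = 17/486 / 67/486 = 17/67
P(V=4 | obs) = 25/486 / 67/486 = 25/67

P(V = 2 | obs) = 25/67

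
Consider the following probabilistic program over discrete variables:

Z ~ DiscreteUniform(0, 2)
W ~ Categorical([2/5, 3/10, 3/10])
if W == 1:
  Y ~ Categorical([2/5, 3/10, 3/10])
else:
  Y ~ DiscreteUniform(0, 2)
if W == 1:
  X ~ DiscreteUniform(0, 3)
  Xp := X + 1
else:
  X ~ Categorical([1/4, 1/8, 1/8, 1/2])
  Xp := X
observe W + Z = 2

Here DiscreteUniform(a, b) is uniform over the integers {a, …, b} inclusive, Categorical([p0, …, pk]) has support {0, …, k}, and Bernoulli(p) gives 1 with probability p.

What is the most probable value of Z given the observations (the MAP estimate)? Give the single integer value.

Enumerate traces; 36 have nonzero weight after conditioning:
  (Z=0, W=2, Y=0, X=0) weight 1/120
  (Z=0, W=2, Y=0, X=1) weight 1/240
  (Z=0, W=2, Y=0, X=2) weight 1/240
  (Z=0, W=2, Y=0, X=3) weight 1/60
  (Z=0, W=2, Y=1, X=0) weight 1/120
  (Z=0, W=2, Y=1, X=1) weight 1/240
  (Z=0, W=2, Y=1, X=2) weight 1/240
  (Z=0, W=2, Y=1, X=3) weight 1/60
  (Z=1, W=1, Y=0, X=0) weight 1/100
  (Z=2, W=0, Y=0, X=0) weight 1/90
  … 26 more
Group by Z:
  weight(Z=0) = 1/10
  weight(Z=1) = 1/10
  weight(Z=2) = 2/15
Total weight = 1/10 + 1/10 + 2/15 = 1/3
P(Z=0 | obs) = 1/10 / 1/3 = 3/10
P(Z=1 | obs) = 1/10 / 1/3 = 3/10
P(Z=2 | obs) = 2/15 / 1/3 = 2/5
argmax = 2

argmax_v P(Z = v | obs) = 2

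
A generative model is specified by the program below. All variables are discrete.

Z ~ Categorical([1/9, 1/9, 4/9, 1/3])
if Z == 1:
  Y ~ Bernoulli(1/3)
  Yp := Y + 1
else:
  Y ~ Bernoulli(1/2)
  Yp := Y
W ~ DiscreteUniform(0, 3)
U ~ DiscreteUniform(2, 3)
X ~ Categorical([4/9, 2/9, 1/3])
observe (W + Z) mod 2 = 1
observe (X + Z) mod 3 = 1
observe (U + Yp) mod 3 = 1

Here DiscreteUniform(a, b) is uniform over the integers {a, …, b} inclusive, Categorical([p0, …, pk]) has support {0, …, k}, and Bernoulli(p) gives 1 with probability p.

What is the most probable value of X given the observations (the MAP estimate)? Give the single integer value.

Enumerate traces; 10 have nonzero weight after conditioning:
  (Z=0, Y=1, W=1, U=3, X=1) weight 1/648
  (Z=0, Y=1, W=3, U=3, X=1) weight 1/648
  (Z=1, Y=0, W=0, U=3, X=0) weight 1/243
  (Z=1, Y=0, W=2, U=3, X=0) weight 1/243
  (Z=1, Y=1, W=0, U=2, X=0) weight 1/486
  (Z=1, Y=1, W=2, U=2, X=0) weight 1/486
  (Z=2, Y=1, W=1, U=3, X=2) weight 1/108
  (Z=2, Y=1, W=3, U=3, X=2) weight 1/108
  … 2 more
Group by X:
  weight(X=0) = 1/81
  weight(X=1) = 1/81
  weight(X=2) = 1/54
Total weight = 1/81 + 1/81 + 1/54 = 7/162
P(X=0 | obs) = 1/81 / 7/162 = 2/7
P(X=1 | obs) = 1/81 / 7/162 = 2/7
P(X=2 | obs) = 1/54 / 7/162 = 3/7
argmax = 2

argmax_v P(X = v | obs) = 2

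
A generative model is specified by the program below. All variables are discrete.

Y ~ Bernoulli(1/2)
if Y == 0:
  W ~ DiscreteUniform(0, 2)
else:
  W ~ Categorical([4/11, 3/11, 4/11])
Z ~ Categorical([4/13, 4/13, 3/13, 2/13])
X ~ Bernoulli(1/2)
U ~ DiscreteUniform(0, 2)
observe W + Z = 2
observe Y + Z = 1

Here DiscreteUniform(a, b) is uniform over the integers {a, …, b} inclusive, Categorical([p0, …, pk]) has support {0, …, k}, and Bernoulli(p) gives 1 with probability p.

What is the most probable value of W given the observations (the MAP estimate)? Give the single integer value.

argmax_v P(W = v | obs) = 2

Enumerate traces; 12 have nonzero weight after conditioning:
  (Y=0, W=1, Z=1, X=0, U=0) weight 1/117
  (Y=0, W=1, Z=1, X=0, U=1) weight 1/117
  (Y=0, W=1, Z=1, X=0, U=2) weight 1/117
  (Y=0, W=1, Z=1, X=1, U=0) weight 1/117
  (Y=0, W=1, Z=1, X=1, U=1) weight 1/117
  (Y=0, W=1, Z=1, X=1, U=2) weight 1/117
  (Y=1, W=2, Z=0, X=0, U=0) weight 4/429
  (Y=1, W=2, Z=0, X=0, U=1) weight 4/429
  … 4 more
Group by W:
  weight(W=1) = 2/39
  weight(W=2) = 8/143
Total weight = 2/39 + 8/143 = 46/429
P(W=1 | obs) = 2/39 / 46/429 = 11/23
P(W=2 | obs) = 8/143 / 46/429 = 12/23
argmax = 2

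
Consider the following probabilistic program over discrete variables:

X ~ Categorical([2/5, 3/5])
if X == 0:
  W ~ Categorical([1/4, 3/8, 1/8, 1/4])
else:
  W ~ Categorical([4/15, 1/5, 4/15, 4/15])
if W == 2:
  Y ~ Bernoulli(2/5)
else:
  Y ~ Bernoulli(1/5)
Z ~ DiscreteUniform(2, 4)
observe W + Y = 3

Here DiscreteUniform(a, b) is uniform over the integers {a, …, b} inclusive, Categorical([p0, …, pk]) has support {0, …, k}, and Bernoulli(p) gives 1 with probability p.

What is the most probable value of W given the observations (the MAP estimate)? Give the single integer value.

argmax_v P(W = v | obs) = 3

Enumerate traces; 12 have nonzero weight after conditioning:
  (X=0, W=2, Y=1, Z=2) weight 1/150
  (X=0, W=2, Y=1, Z=3) weight 1/150
  (X=0, W=2, Y=1, Z=4) weight 1/150
  (X=0, W=3, Y=0, Z=2) weight 2/75
  (X=0, W=3, Y=0, Z=3) weight 2/75
  (X=0, W=3, Y=0, Z=4) weight 2/75
  (X=1, W=2, Y=1, Z=2) weight 8/375
  (X=1, W=2, Y=1, Z=3) weight 8/375
  … 4 more
Group by W:
  weight(W=2) = 21/250
  weight(W=3) = 26/125
Total weight = 21/250 + 26/125 = 73/250
P(W=2 | obs) = 21/250 / 73/250 = 21/73
P(W=3 | obs) = 26/125 / 73/250 = 52/73
argmax = 3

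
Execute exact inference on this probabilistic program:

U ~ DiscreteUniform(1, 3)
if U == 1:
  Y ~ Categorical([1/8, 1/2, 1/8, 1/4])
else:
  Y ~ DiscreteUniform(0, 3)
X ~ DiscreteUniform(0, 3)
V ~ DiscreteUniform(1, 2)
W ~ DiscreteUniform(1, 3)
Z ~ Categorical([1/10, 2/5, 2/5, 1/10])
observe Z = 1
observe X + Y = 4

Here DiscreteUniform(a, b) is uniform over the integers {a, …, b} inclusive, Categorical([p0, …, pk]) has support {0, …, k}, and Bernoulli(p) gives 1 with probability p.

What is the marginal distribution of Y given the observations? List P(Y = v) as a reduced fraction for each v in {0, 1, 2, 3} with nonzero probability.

Enumerate traces; 54 have nonzero weight after conditioning:
  (U=1, Y=1, X=3, V=1, W=1, Z=1) weight 1/360
  (U=1, Y=1, X=3, V=1, W=2, Z=1) weight 1/360
  (U=1, Y=1, X=3, V=1, W=3, Z=1) weight 1/360
  (U=1, Y=1, X=3, V=2, W=1, Z=1) weight 1/360
  (U=1, Y=1, X=3, V=2, W=2, Z=1) weight 1/360
  (U=1, Y=1, X=3, V=2, W=3, Z=1) weight 1/360
  (U=1, Y=2, X=2, V=1, W=1, Z=1) weight 1/1440
  (U=1, Y=2, X=2, V=1, W=2, Z=1) weight 1/1440
  (U=1, Y=3, X=1, V=1, W=1, Z=1) weight 1/720
  … 45 more
Group by Y:
  weight(Y=1) = 1/30
  weight(Y=2) = 1/48
  weight(Y=3) = 1/40
Total weight = 1/30 + 1/48 + 1/40 = 19/240
P(Y=1 | obs) = 1/30 / 19/240 = 8/19
P(Y=2 | obs) = 1/48 / 19/240 = 5/19
P(Y=3 | obs) = 1/40 / 19/240 = 6/19

P(Y=1) = 8/19, P(Y=2) = 5/19, P(Y=3) = 6/19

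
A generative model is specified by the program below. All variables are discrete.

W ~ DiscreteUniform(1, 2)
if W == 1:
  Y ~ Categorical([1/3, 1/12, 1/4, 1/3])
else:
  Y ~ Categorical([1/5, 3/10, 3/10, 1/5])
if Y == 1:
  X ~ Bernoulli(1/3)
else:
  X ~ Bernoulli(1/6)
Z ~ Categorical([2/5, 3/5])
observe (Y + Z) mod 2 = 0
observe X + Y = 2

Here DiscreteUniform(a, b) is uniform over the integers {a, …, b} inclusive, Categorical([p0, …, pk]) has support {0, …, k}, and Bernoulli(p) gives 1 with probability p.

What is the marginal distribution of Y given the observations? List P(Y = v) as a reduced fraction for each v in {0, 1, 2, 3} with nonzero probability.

P(Y=1) = 23/78, P(Y=2) = 55/78

Enumerate traces; 4 have nonzero weight after conditioning:
  (W=1, Y=1, X=1, Z=1) weight 1/120
  (W=1, Y=2, X=0, Z=0) weight 1/24
  (W=2, Y=1, X=1, Z=1) weight 3/100
  (W=2, Y=2, X=0, Z=0) weight 1/20
Group by Y:
  weight(Y=1) = 23/600
  weight(Y=2) = 11/120
Total weight = 23/600 + 11/120 = 13/100
P(Y=1 | obs) = 23/600 / 13/100 = 23/78
P(Y=2 | obs) = 11/120 / 13/100 = 55/78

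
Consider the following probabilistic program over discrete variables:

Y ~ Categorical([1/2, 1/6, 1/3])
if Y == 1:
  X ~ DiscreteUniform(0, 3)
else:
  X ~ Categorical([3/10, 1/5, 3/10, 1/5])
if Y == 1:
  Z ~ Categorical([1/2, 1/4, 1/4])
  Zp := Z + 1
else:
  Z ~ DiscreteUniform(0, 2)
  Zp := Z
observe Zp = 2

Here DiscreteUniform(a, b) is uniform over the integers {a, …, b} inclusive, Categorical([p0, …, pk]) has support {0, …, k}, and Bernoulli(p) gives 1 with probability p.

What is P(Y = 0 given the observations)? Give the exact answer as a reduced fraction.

Enumerate traces; 12 have nonzero weight after conditioning:
  (Y=0, X=0, Z=2) weight 1/20
  (Y=0, X=1, Z=2) weight 1/30
  (Y=0, X=2, Z=2) weight 1/20
  (Y=0, X=3, Z=2) weight 1/30
  (Y=1, X=0, Z=1) weight 1/96
  (Y=1, X=1, Z=1) weight 1/96
  (Y=1, X=2, Z=1) weight 1/96
  (Y=1, X=3, Z=1) weight 1/96
  (Y=2, X=0, Z=2) weight 1/30
  … 3 more
Group by Y:
  weight(Y=0) = 1/6
  weight(Y=1) = 1/24
  weight(Y=2) = 1/9
Total weight = 1/6 + 1/24 + 1/9 = 23/72
P(Y=0 | obs) = 1/6 / 23/72 = 12/23
P(Y=1 | obs) = 1/24 / 23/72 = 3/23
P(Y=2 | obs) = 1/9 / 23/72 = 8/23

P(Y = 0 | obs) = 12/23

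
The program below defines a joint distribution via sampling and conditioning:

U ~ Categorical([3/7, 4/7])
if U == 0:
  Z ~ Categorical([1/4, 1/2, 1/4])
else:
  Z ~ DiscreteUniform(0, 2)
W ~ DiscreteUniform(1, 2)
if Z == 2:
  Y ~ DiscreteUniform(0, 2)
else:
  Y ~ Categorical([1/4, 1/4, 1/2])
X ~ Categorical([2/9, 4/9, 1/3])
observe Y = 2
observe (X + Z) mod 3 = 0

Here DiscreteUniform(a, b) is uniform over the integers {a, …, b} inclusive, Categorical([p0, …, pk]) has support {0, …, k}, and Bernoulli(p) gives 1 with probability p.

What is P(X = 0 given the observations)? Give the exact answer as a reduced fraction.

P(X = 0 | obs) = 75/328

Enumerate traces; 12 have nonzero weight after conditioning:
  (U=0, Z=0, W=1, Y=2, X=0) weight 1/168
  (U=0, Z=0, W=2, Y=2, X=0) weight 1/168
  (U=0, Z=1, W=1, Y=2, X=2) weight 1/56
  (U=0, Z=1, W=2, Y=2, X=2) weight 1/56
  (U=0, Z=2, W=1, Y=2, X=1) weight 1/126
  (U=0, Z=2, W=2, Y=2, X=1) weight 1/126
  (U=1, Z=0, W=1, Y=2, X=0) weight 2/189
  (U=1, Z=0, W=2, Y=2, X=0) weight 2/189
  … 4 more
Group by X:
  weight(X=0) = 25/756
  weight(X=1) = 25/567
  weight(X=2) = 17/252
Total weight = 25/756 + 25/567 + 17/252 = 82/567
P(X=0 | obs) = 25/756 / 82/567 = 75/328
P(X=1 | obs) = 25/567 / 82/567 = 25/82
P(X=2 | obs) = 17/252 / 82/567 = 153/328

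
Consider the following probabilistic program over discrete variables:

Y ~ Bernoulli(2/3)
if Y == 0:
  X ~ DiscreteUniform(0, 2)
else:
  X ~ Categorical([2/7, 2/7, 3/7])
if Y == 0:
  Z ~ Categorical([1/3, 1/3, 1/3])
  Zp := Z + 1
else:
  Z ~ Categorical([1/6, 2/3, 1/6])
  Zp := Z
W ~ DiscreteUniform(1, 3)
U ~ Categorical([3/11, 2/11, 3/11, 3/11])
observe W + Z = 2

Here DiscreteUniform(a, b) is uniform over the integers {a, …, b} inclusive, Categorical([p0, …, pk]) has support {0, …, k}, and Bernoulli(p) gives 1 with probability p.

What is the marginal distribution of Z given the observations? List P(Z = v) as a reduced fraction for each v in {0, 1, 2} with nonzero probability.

P(Z=0) = 2/7, P(Z=1) = 5/7

Enumerate traces; 48 have nonzero weight after conditioning:
  (Y=0, X=0, Z=0, W=2, U=0) weight 1/297
  (Y=0, X=0, Z=0, W=2, U=1) weight 2/891
  (Y=0, X=0, Z=0, W=2, U=2) weight 1/297
  (Y=0, X=0, Z=0, W=2, U=3) weight 1/297
  (Y=0, X=0, Z=1, W=1, U=0) weight 1/297
  (Y=0, X=0, Z=1, W=1, U=1) weight 2/891
  (Y=0, X=0, Z=1, W=1, U=2) weight 1/297
  (Y=0, X=0, Z=1, W=1, U=3) weight 1/297
  … 40 more
Group by Z:
  weight(Z=0) = 2/27
  weight(Z=1) = 5/27
Total weight = 2/27 + 5/27 = 7/27
P(Z=0 | obs) = 2/27 / 7/27 = 2/7
P(Z=1 | obs) = 5/27 / 7/27 = 5/7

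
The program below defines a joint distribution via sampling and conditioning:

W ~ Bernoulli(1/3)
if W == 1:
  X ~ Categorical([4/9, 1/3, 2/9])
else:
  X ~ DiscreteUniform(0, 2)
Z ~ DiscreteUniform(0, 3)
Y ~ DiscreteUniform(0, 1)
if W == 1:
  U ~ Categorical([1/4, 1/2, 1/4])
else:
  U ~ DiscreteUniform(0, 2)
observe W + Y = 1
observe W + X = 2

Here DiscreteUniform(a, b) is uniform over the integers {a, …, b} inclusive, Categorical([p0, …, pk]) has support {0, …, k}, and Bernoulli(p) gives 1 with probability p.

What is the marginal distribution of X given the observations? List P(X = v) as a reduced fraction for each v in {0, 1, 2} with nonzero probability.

P(X=1) = 1/3, P(X=2) = 2/3

Enumerate traces; 24 have nonzero weight after conditioning:
  (W=0, X=2, Z=0, Y=1, U=0) weight 1/108
  (W=0, X=2, Z=0, Y=1, U=1) weight 1/108
  (W=0, X=2, Z=0, Y=1, U=2) weight 1/108
  (W=0, X=2, Z=1, Y=1, U=0) weight 1/108
  (W=0, X=2, Z=1, Y=1, U=1) weight 1/108
  (W=0, X=2, Z=1, Y=1, U=2) weight 1/108
  (W=0, X=2, Z=2, Y=1, U=0) weight 1/108
  (W=0, X=2, Z=2, Y=1, U=1) weight 1/108
  (W=1, X=1, Z=0, Y=0, U=0) weight 1/288
  … 15 more
Group by X:
  weight(X=1) = 1/18
  weight(X=2) = 1/9
Total weight = 1/18 + 1/9 = 1/6
P(X=1 | obs) = 1/18 / 1/6 = 1/3
P(X=2 | obs) = 1/9 / 1/6 = 2/3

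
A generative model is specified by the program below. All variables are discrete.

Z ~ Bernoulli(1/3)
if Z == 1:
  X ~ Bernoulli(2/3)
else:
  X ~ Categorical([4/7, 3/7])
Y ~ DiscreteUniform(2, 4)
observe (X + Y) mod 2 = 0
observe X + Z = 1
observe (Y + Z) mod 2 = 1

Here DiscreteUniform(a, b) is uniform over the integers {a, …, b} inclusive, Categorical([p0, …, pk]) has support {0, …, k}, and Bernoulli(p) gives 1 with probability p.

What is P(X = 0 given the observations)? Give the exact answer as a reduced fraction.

Enumerate traces; 3 have nonzero weight after conditioning:
  (Z=0, X=1, Y=3) weight 2/21
  (Z=1, X=0, Y=2) weight 1/27
  (Z=1, X=0, Y=4) weight 1/27
Group by X:
  weight(X=0) = 2/27
  weight(X=1) = 2/21
Total weight = 2/27 + 2/21 = 32/189
P(X=0 | obs) = 2/27 / 32/189 = 7/16
P(X=1 | obs) = 2/21 / 32/189 = 9/16

P(X = 0 | obs) = 7/16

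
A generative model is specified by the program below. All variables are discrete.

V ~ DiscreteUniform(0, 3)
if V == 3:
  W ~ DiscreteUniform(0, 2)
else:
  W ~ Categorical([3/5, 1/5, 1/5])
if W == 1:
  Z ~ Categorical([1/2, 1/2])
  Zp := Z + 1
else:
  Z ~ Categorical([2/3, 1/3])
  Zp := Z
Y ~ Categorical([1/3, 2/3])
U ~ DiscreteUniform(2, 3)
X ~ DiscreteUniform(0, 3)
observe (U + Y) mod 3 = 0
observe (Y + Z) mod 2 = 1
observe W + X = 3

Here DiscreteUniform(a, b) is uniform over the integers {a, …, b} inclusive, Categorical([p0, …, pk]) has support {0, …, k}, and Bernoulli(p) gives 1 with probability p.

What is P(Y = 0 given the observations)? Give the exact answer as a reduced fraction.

Enumerate traces; 24 have nonzero weight after conditioning:
  (V=0, W=0, Z=0, Y=1, U=2, X=3) weight 1/120
  (V=0, W=0, Z=1, Y=0, U=3, X=3) weight 1/480
  (V=0, W=1, Z=0, Y=1, U=2, X=2) weight 1/480
  (V=0, W=1, Z=1, Y=0, U=3, X=2) weight 1/960
  (V=0, W=2, Z=0, Y=1, U=2, X=1) weight 1/360
  (V=0, W=2, Z=1, Y=0, U=3, X=1) weight 1/1440
  (V=1, W=0, Z=0, Y=1, U=2, X=3) weight 1/120
  (V=1, W=0, Z=1, Y=0, U=3, X=3) weight 1/480
  … 16 more
Group by Y:
  weight(Y=0) = 67/4320
  weight(Y=1) = 113/2160
Total weight = 67/4320 + 113/2160 = 293/4320
P(Y=0 | obs) = 67/4320 / 293/4320 = 67/293
P(Y=1 | obs) = 113/2160 / 293/4320 = 226/293

P(Y = 0 | obs) = 67/293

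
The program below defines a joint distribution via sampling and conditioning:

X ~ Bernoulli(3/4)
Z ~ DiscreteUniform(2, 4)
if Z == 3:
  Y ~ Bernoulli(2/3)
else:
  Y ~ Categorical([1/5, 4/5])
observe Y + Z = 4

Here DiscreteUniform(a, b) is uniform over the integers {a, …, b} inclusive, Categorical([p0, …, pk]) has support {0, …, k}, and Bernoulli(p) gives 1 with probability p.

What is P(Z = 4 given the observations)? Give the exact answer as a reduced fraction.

P(Z = 4 | obs) = 3/13

Enumerate traces; 4 have nonzero weight after conditioning:
  (X=0, Z=3, Y=1) weight 1/18
  (X=0, Z=4, Y=0) weight 1/60
  (X=1, Z=3, Y=1) weight 1/6
  (X=1, Z=4, Y=0) weight 1/20
Group by Z:
  weight(Z=3) = 2/9
  weight(Z=4) = 1/15
Total weight = 2/9 + 1/15 = 13/45
P(Z=3 | obs) = 2/9 / 13/45 = 10/13
P(Z=4 | obs) = 1/15 / 13/45 = 3/13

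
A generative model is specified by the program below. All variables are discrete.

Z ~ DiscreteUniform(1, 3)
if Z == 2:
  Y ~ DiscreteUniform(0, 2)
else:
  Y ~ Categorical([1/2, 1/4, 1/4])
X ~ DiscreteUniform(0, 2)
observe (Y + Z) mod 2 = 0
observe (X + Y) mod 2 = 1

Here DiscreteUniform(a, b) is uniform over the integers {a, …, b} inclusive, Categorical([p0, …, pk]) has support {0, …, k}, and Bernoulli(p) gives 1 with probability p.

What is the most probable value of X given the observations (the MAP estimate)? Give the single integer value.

argmax_v P(X = v | obs) = 1

Enumerate traces; 6 have nonzero weight after conditioning:
  (Z=1, Y=1, X=0) weight 1/36
  (Z=1, Y=1, X=2) weight 1/36
  (Z=2, Y=0, X=1) weight 1/27
  (Z=2, Y=2, X=1) weight 1/27
  (Z=3, Y=1, X=0) weight 1/36
  (Z=3, Y=1, X=2) weight 1/36
Group by X:
  weight(X=0) = 1/18
  weight(X=1) = 2/27
  weight(X=2) = 1/18
Total weight = 1/18 + 2/27 + 1/18 = 5/27
P(X=0 | obs) = 1/18 / 5/27 = 3/10
P(X=1 | obs) = 2/27 / 5/27 = 2/5
P(X=2 | obs) = 1/18 / 5/27 = 3/10
argmax = 1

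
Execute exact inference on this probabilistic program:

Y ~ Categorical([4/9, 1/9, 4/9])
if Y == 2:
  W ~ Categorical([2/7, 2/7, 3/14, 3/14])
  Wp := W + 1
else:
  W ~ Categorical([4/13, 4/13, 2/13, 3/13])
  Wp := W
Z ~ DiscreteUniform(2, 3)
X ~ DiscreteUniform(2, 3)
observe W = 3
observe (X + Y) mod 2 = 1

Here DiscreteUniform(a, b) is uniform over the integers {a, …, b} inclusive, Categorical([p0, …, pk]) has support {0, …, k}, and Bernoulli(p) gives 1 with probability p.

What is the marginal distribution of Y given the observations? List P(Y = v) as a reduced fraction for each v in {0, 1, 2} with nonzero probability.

P(Y=0) = 28/61, P(Y=1) = 7/61, P(Y=2) = 26/61

Enumerate traces; 6 have nonzero weight after conditioning:
  (Y=0, W=3, Z=2, X=3) weight 1/39
  (Y=0, W=3, Z=3, X=3) weight 1/39
  (Y=1, W=3, Z=2, X=2) weight 1/156
  (Y=1, W=3, Z=3, X=2) weight 1/156
  (Y=2, W=3, Z=2, X=3) weight 1/42
  (Y=2, W=3, Z=3, X=3) weight 1/42
Group by Y:
  weight(Y=0) = 2/39
  weight(Y=1) = 1/78
  weight(Y=2) = 1/21
Total weight = 2/39 + 1/78 + 1/21 = 61/546
P(Y=0 | obs) = 2/39 / 61/546 = 28/61
P(Y=1 | obs) = 1/78 / 61/546 = 7/61
P(Y=2 | obs) = 1/21 / 61/546 = 26/61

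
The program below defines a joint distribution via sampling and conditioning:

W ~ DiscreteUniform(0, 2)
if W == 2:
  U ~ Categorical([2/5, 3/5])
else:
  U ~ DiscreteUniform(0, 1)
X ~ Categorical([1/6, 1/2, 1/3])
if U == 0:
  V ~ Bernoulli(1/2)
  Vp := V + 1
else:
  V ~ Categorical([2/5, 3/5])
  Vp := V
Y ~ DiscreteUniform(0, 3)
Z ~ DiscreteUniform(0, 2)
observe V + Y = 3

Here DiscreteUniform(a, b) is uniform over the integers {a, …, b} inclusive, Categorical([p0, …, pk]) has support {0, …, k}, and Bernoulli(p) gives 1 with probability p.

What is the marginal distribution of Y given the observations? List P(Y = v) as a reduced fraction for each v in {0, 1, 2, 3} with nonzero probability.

Enumerate traces; 108 have nonzero weight after conditioning:
  (W=0, U=0, X=0, V=0, Y=3, Z=0) weight 1/864
  (W=0, U=0, X=0, V=0, Y=3, Z=1) weight 1/864
  (W=0, U=0, X=0, V=0, Y=3, Z=2) weight 1/864
  (W=0, U=0, X=0, V=1, Y=2, Z=0) weight 1/864
  (W=0, U=0, X=0, V=1, Y=2, Z=1) weight 1/864
  (W=0, U=0, X=0, V=1, Y=2, Z=2) weight 1/864
  (W=0, U=0, X=1, V=0, Y=3, Z=0) weight 1/288
  (W=0, U=0, X=1, V=0, Y=3, Z=1) weight 1/288
  … 100 more
Group by Y:
  weight(Y=2) = 83/600
  weight(Y=3) = 67/600
Total weight = 83/600 + 67/600 = 1/4
P(Y=2 | obs) = 83/600 / 1/4 = 83/150
P(Y=3 | obs) = 67/600 / 1/4 = 67/150

P(Y=2) = 83/150, P(Y=3) = 67/150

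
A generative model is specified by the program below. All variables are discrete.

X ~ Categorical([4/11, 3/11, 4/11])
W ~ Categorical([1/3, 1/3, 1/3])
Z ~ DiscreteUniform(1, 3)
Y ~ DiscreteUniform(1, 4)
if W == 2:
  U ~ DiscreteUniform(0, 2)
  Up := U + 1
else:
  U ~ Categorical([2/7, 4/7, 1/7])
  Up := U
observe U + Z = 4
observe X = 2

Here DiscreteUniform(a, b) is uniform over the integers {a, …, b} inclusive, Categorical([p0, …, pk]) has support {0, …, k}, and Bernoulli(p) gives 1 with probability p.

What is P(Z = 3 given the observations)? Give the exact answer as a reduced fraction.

Enumerate traces; 24 have nonzero weight after conditioning:
  (X=2, W=0, Z=2, Y=1, U=2) weight 1/693
  (X=2, W=0, Z=2, Y=2, U=2) weight 1/693
  (X=2, W=0, Z=2, Y=3, U=2) weight 1/693
  (X=2, W=0, Z=2, Y=4, U=2) weight 1/693
  (X=2, W=0, Z=3, Y=1, U=1) weight 4/693
  (X=2, W=0, Z=3, Y=2, U=1) weight 4/693
  (X=2, W=0, Z=3, Y=3, U=1) weight 4/693
  (X=2, W=0, Z=3, Y=4, U=1) weight 4/693
  … 16 more
Group by Z:
  weight(Z=2) = 52/2079
  weight(Z=3) = 124/2079
Total weight = 52/2079 + 124/2079 = 16/189
P(Z=2 | obs) = 52/2079 / 16/189 = 13/44
P(Z=3 | obs) = 124/2079 / 16/189 = 31/44

P(Z = 3 | obs) = 31/44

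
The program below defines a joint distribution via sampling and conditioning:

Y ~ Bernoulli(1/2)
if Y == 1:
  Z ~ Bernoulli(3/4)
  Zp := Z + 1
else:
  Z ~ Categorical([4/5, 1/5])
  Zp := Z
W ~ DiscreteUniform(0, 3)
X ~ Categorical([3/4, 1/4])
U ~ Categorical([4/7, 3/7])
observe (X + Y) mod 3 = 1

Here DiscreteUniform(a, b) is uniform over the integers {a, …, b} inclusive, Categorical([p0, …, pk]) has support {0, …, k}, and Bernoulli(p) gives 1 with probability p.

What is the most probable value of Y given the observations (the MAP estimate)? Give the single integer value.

argmax_v P(Y = v | obs) = 1

Enumerate traces; 32 have nonzero weight after conditioning:
  (Y=0, Z=0, W=0, X=1, U=0) weight 1/70
  (Y=0, Z=0, W=0, X=1, U=1) weight 3/280
  (Y=0, Z=0, W=1, X=1, U=0) weight 1/70
  (Y=0, Z=0, W=1, X=1, U=1) weight 3/280
  (Y=0, Z=0, W=2, X=1, U=0) weight 1/70
  (Y=0, Z=0, W=2, X=1, U=1) weight 3/280
  (Y=0, Z=0, W=3, X=1, U=0) weight 1/70
  (Y=0, Z=0, W=3, X=1, U=1) weight 3/280
  (Y=1, Z=0, W=0, X=0, U=0) weight 3/224
  … 23 more
Group by Y:
  weight(Y=0) = 1/8
  weight(Y=1) = 3/8
Total weight = 1/8 + 3/8 = 1/2
P(Y=0 | obs) = 1/8 / 1/2 = 1/4
P(Y=1 | obs) = 3/8 / 1/2 = 3/4
argmax = 1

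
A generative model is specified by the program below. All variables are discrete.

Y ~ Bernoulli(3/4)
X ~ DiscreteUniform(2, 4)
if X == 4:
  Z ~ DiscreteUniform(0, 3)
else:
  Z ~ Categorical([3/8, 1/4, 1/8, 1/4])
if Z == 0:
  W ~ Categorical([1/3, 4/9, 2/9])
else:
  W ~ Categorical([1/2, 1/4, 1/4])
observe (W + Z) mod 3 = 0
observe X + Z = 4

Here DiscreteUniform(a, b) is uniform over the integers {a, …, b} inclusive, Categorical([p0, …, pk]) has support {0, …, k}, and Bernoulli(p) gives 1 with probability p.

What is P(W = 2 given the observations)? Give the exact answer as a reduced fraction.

P(W = 2 | obs) = 6/17

Enumerate traces; 6 have nonzero weight after conditioning:
  (Y=0, X=2, Z=2, W=1) weight 1/384
  (Y=0, X=3, Z=1, W=2) weight 1/192
  (Y=0, X=4, Z=0, W=0) weight 1/144
  (Y=1, X=2, Z=2, W=1) weight 1/128
  (Y=1, X=3, Z=1, W=2) weight 1/64
  (Y=1, X=4, Z=0, W=0) weight 1/48
Group by W:
  weight(W=0) = 1/36
  weight(W=1) = 1/96
  weight(W=2) = 1/48
Total weight = 1/36 + 1/96 + 1/48 = 17/288
P(W=0 | obs) = 1/36 / 17/288 = 8/17
P(W=1 | obs) = 1/96 / 17/288 = 3/17
P(W=2 | obs) = 1/48 / 17/288 = 6/17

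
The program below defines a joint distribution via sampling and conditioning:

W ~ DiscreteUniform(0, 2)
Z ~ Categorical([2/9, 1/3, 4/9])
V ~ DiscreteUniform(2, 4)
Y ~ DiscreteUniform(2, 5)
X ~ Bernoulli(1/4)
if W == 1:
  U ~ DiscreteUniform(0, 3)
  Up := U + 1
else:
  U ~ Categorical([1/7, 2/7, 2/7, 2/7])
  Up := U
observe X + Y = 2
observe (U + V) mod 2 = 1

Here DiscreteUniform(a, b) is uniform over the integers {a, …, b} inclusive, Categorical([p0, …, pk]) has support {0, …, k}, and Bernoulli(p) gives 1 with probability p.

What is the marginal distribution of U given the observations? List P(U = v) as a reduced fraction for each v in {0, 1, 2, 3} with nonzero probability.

Enumerate traces; 54 have nonzero weight after conditioning:
  (W=0, Z=0, V=2, Y=2, X=0, U=1) weight 1/756
  (W=0, Z=0, V=2, Y=2, X=0, U=3) weight 1/756
  (W=0, Z=0, V=3, Y=2, X=0, U=0) weight 1/1512
  (W=0, Z=0, V=3, Y=2, X=0, U=2) weight 1/756
  (W=0, Z=0, V=4, Y=2, X=0, U=1) weight 1/756
  (W=0, Z=0, V=4, Y=2, X=0, U=3) weight 1/756
  (W=0, Z=1, V=2, Y=2, X=0, U=1) weight 1/504
  (W=0, Z=1, V=2, Y=2, X=0, U=3) weight 1/504
  … 46 more
Group by U:
  weight(U=0) = 5/448
  weight(U=1) = 23/672
  weight(U=2) = 23/1344
  weight(U=3) = 23/672
Total weight = 5/448 + 23/672 + 23/1344 + 23/672 = 65/672
P(U=0 | obs) = 5/448 / 65/672 = 3/26
P(U=1 | obs) = 23/672 / 65/672 = 23/65
P(U=2 | obs) = 23/1344 / 65/672 = 23/130
P(U=3 | obs) = 23/672 / 65/672 = 23/65

P(U=0) = 3/26, P(U=1) = 23/65, P(U=2) = 23/130, P(U=3) = 23/65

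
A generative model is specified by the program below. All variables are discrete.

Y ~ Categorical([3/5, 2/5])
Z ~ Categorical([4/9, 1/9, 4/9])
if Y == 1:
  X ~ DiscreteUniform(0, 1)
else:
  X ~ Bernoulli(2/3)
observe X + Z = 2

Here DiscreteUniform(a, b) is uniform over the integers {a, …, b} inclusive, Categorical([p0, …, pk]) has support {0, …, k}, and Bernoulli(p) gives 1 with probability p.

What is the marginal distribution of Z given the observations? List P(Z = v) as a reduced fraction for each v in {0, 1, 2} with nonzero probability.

P(Z=1) = 3/11, P(Z=2) = 8/11

Enumerate traces; 4 have nonzero weight after conditioning:
  (Y=0, Z=1, X=1) weight 2/45
  (Y=0, Z=2, X=0) weight 4/45
  (Y=1, Z=1, X=1) weight 1/45
  (Y=1, Z=2, X=0) weight 4/45
Group by Z:
  weight(Z=1) = 1/15
  weight(Z=2) = 8/45
Total weight = 1/15 + 8/45 = 11/45
P(Z=1 | obs) = 1/15 / 11/45 = 3/11
P(Z=2 | obs) = 8/45 / 11/45 = 8/11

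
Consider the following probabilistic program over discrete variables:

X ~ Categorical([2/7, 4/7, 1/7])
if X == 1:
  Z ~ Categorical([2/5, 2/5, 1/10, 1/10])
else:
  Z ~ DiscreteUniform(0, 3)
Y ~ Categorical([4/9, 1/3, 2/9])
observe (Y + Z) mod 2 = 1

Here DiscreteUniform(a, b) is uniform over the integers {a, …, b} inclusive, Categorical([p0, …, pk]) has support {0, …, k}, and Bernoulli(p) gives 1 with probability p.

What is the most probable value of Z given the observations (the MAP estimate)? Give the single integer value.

Enumerate traces; 18 have nonzero weight after conditioning:
  (X=0, Z=0, Y=1) weight 1/42
  (X=0, Z=1, Y=0) weight 2/63
  (X=0, Z=1, Y=2) weight 1/63
  (X=0, Z=2, Y=1) weight 1/42
  (X=0, Z=3, Y=0) weight 2/63
  (X=0, Z=3, Y=2) weight 1/63
  (X=1, Z=0, Y=1) weight 8/105
  (X=1, Z=1, Y=0) weight 32/315
  … 10 more
Group by Z:
  weight(Z=0) = 47/420
  weight(Z=1) = 47/210
  weight(Z=2) = 23/420
  weight(Z=3) = 23/210
Total weight = 47/420 + 47/210 + 23/420 + 23/210 = 1/2
P(Z=0 | obs) = 47/420 / 1/2 = 47/210
P(Z=1 | obs) = 47/210 / 1/2 = 47/105
P(Z=2 | obs) = 23/420 / 1/2 = 23/210
P(Z=3 | obs) = 23/210 / 1/2 = 23/105
argmax = 1

argmax_v P(Z = v | obs) = 1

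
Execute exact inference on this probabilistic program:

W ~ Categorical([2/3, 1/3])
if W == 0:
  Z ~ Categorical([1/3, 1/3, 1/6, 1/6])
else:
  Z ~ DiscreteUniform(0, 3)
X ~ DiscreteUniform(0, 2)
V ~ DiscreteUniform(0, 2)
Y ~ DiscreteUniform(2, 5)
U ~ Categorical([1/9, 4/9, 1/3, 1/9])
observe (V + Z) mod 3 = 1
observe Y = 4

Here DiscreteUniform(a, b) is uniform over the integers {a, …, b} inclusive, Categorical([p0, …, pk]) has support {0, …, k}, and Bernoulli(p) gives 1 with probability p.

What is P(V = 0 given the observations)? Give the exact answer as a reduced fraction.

Enumerate traces; 96 have nonzero weight after conditioning:
  (W=0, Z=0, X=0, V=1, Y=4, U=0) weight 1/1458
  (W=0, Z=0, X=0, V=1, Y=4, U=1) weight 2/729
  (W=0, Z=0, X=0, V=1, Y=4, U=2) weight 1/486
  (W=0, Z=0, X=0, V=1, Y=4, U=3) weight 1/1458
  (W=0, Z=0, X=1, V=1, Y=4, U=0) weight 1/1458
  (W=0, Z=0, X=1, V=1, Y=4, U=1) weight 2/729
  (W=0, Z=0, X=1, V=1, Y=4, U=2) weight 1/486
  (W=0, Z=0, X=1, V=1, Y=4, U=3) weight 1/1458
  (W=0, Z=1, X=0, V=0, Y=4, U=0) weight 1/1458
  (W=0, Z=2, X=0, V=2, Y=4, U=0) weight 1/2916
  … 86 more
Group by V:
  weight(V=0) = 11/432
  weight(V=1) = 1/24
  weight(V=2) = 7/432
Total weight = 11/432 + 1/24 + 7/432 = 1/12
P(V=0 | obs) = 11/432 / 1/12 = 11/36
P(V=1 | obs) = 1/24 / 1/12 = 1/2
P(V=2 | obs) = 7/432 / 1/12 = 7/36

P(V = 0 | obs) = 11/36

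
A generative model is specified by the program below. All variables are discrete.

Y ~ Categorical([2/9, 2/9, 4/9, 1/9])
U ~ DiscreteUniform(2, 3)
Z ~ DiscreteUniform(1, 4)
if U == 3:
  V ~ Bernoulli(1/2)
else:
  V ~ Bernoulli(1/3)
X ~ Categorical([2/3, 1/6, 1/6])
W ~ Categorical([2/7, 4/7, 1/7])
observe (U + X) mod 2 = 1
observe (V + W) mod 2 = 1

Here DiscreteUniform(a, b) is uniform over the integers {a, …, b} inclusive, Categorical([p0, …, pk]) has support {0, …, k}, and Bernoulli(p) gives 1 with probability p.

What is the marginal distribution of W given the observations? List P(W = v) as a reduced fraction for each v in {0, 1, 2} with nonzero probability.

P(W=0) = 34/127, P(W=1) = 76/127, P(W=2) = 17/127

Enumerate traces; 144 have nonzero weight after conditioning:
  (Y=0, U=2, Z=1, V=0, X=1, W=1) weight 1/567
  (Y=0, U=2, Z=1, V=1, X=1, W=0) weight 1/2268
  (Y=0, U=2, Z=1, V=1, X=1, W=2) weight 1/4536
  (Y=0, U=2, Z=2, V=0, X=1, W=1) weight 1/567
  (Y=0, U=2, Z=2, V=1, X=1, W=0) weight 1/2268
  (Y=0, U=2, Z=2, V=1, X=1, W=2) weight 1/4536
  (Y=0, U=2, Z=3, V=0, X=1, W=1) weight 1/567
  (Y=0, U=2, Z=3, V=1, X=1, W=0) weight 1/2268
  … 136 more
Group by W:
  weight(W=0) = 17/252
  weight(W=1) = 19/126
  weight(W=2) = 17/504
Total weight = 17/252 + 19/126 + 17/504 = 127/504
P(W=0 | obs) = 17/252 / 127/504 = 34/127
P(W=1 | obs) = 19/126 / 127/504 = 76/127
P(W=2 | obs) = 17/504 / 127/504 = 17/127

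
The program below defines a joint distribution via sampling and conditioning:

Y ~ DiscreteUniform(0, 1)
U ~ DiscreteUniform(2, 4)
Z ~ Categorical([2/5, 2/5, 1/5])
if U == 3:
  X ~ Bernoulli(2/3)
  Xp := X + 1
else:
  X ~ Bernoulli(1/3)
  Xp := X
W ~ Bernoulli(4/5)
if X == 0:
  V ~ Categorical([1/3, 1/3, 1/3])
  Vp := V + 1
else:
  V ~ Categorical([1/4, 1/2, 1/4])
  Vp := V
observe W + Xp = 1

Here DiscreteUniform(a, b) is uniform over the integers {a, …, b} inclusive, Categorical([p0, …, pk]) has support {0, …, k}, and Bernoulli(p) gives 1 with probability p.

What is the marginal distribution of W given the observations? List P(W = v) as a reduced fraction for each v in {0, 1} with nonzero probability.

P(W=0) = 3/19, P(W=1) = 16/19

Enumerate traces; 90 have nonzero weight after conditioning:
  (Y=0, U=2, Z=0, X=0, W=1, V=0) weight 8/675
  (Y=0, U=2, Z=0, X=0, W=1, V=1) weight 8/675
  (Y=0, U=2, Z=0, X=0, W=1, V=2) weight 8/675
  (Y=0, U=2, Z=0, X=1, W=0, V=0) weight 1/900
  (Y=0, U=2, Z=0, X=1, W=0, V=1) weight 1/450
  (Y=0, U=2, Z=0, X=1, W=0, V=2) weight 1/900
  (Y=0, U=2, Z=1, X=0, W=1, V=0) weight 8/675
  (Y=0, U=2, Z=1, X=0, W=1, V=1) weight 8/675
  … 82 more
Group by W:
  weight(W=0) = 1/15
  weight(W=1) = 16/45
Total weight = 1/15 + 16/45 = 19/45
P(W=0 | obs) = 1/15 / 19/45 = 3/19
P(W=1 | obs) = 16/45 / 19/45 = 16/19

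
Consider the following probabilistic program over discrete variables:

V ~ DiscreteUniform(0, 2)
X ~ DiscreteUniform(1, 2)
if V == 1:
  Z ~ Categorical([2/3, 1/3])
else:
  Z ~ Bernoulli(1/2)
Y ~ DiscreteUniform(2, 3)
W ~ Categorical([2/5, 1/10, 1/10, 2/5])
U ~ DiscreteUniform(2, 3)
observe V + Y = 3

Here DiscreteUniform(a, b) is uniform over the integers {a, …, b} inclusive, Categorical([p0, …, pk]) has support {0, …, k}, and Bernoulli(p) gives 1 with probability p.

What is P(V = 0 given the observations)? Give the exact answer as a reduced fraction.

Enumerate traces; 64 have nonzero weight after conditioning:
  (V=0, X=1, Z=0, Y=3, W=0, U=2) weight 1/120
  (V=0, X=1, Z=0, Y=3, W=0, U=3) weight 1/120
  (V=0, X=1, Z=0, Y=3, W=1, U=2) weight 1/480
  (V=0, X=1, Z=0, Y=3, W=1, U=3) weight 1/480
  (V=0, X=1, Z=0, Y=3, W=2, U=2) weight 1/480
  (V=0, X=1, Z=0, Y=3, W=2, U=3) weight 1/480
  (V=0, X=1, Z=0, Y=3, W=3, U=2) weight 1/120
  (V=0, X=1, Z=0, Y=3, W=3, U=3) weight 1/120
  (V=1, X=1, Z=0, Y=2, W=0, U=2) weight 1/90
  … 55 more
Group by V:
  weight(V=0) = 1/6
  weight(V=1) = 1/6
Total weight = 1/6 + 1/6 = 1/3
P(V=0 | obs) = 1/6 / 1/3 = 1/2
P(V=1 | obs) = 1/6 / 1/3 = 1/2

P(V = 0 | obs) = 1/2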